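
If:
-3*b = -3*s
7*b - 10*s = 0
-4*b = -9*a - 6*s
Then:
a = 0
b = 0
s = 0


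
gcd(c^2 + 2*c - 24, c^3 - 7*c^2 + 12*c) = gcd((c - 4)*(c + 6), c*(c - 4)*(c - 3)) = c - 4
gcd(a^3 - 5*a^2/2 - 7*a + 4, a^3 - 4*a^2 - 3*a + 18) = a + 2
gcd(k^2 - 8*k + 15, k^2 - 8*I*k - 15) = 1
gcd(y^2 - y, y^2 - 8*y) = y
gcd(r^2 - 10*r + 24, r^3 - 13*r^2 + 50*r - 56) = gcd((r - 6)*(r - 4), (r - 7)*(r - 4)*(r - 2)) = r - 4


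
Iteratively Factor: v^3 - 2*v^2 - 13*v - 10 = (v - 5)*(v^2 + 3*v + 2) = (v - 5)*(v + 2)*(v + 1)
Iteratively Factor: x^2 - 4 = (x + 2)*(x - 2)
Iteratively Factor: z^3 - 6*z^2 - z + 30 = (z - 3)*(z^2 - 3*z - 10) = (z - 5)*(z - 3)*(z + 2)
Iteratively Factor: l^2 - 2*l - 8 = (l + 2)*(l - 4)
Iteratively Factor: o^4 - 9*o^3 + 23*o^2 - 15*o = (o)*(o^3 - 9*o^2 + 23*o - 15) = o*(o - 5)*(o^2 - 4*o + 3) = o*(o - 5)*(o - 3)*(o - 1)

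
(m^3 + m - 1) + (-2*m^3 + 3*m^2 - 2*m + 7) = -m^3 + 3*m^2 - m + 6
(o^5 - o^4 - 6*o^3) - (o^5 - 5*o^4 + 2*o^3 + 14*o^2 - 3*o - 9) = 4*o^4 - 8*o^3 - 14*o^2 + 3*o + 9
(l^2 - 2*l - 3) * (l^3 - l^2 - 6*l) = l^5 - 3*l^4 - 7*l^3 + 15*l^2 + 18*l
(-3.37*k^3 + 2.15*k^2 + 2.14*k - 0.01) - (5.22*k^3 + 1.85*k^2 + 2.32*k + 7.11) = -8.59*k^3 + 0.3*k^2 - 0.18*k - 7.12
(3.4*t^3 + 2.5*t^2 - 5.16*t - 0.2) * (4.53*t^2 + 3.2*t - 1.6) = 15.402*t^5 + 22.205*t^4 - 20.8148*t^3 - 21.418*t^2 + 7.616*t + 0.32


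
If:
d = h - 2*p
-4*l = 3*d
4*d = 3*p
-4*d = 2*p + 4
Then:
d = -3/5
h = -11/5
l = 9/20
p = -4/5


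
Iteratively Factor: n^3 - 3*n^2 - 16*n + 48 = (n - 4)*(n^2 + n - 12) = (n - 4)*(n + 4)*(n - 3)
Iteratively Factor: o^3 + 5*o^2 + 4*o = (o + 1)*(o^2 + 4*o) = o*(o + 1)*(o + 4)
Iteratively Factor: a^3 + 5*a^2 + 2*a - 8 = (a + 2)*(a^2 + 3*a - 4) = (a + 2)*(a + 4)*(a - 1)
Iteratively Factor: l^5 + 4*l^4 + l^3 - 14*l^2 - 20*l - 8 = (l + 2)*(l^4 + 2*l^3 - 3*l^2 - 8*l - 4) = (l + 1)*(l + 2)*(l^3 + l^2 - 4*l - 4) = (l - 2)*(l + 1)*(l + 2)*(l^2 + 3*l + 2) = (l - 2)*(l + 1)*(l + 2)^2*(l + 1)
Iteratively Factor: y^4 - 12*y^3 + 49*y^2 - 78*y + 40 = (y - 5)*(y^3 - 7*y^2 + 14*y - 8) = (y - 5)*(y - 2)*(y^2 - 5*y + 4) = (y - 5)*(y - 2)*(y - 1)*(y - 4)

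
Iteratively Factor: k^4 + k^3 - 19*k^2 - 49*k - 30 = (k + 1)*(k^3 - 19*k - 30) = (k - 5)*(k + 1)*(k^2 + 5*k + 6) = (k - 5)*(k + 1)*(k + 2)*(k + 3)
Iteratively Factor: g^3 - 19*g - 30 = (g + 3)*(g^2 - 3*g - 10) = (g - 5)*(g + 3)*(g + 2)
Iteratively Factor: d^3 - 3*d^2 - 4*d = (d + 1)*(d^2 - 4*d) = (d - 4)*(d + 1)*(d)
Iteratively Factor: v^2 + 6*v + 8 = (v + 4)*(v + 2)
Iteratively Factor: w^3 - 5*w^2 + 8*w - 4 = (w - 1)*(w^2 - 4*w + 4) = (w - 2)*(w - 1)*(w - 2)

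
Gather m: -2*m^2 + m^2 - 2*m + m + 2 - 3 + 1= -m^2 - m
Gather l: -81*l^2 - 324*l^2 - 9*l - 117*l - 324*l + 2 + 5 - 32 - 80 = -405*l^2 - 450*l - 105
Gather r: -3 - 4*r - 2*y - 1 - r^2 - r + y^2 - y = -r^2 - 5*r + y^2 - 3*y - 4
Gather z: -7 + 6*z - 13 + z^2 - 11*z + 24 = z^2 - 5*z + 4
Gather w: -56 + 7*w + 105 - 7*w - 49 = 0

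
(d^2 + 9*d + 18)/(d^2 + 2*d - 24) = (d + 3)/(d - 4)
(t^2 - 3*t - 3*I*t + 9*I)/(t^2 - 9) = (t - 3*I)/(t + 3)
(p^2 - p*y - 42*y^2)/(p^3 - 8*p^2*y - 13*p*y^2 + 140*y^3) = (-p - 6*y)/(-p^2 + p*y + 20*y^2)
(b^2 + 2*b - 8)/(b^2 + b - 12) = (b - 2)/(b - 3)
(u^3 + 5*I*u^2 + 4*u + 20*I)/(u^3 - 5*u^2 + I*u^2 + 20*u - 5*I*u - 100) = (u^2 + 4)/(u^2 - u*(5 + 4*I) + 20*I)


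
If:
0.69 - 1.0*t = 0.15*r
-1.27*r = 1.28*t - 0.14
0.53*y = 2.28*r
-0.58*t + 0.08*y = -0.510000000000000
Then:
No Solution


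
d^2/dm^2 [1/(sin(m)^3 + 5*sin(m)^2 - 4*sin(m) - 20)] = (-9*sin(m)^6 - 55*sin(m)^5 - 80*sin(m)^4 - 40*sin(m)^3 - 290*sin(m)^2 + 80*sin(m) + 232)/(sin(m)^3 + 5*sin(m)^2 - 4*sin(m) - 20)^3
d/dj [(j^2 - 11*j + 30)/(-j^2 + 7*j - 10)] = -4/(j^2 - 4*j + 4)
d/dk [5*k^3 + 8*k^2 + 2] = k*(15*k + 16)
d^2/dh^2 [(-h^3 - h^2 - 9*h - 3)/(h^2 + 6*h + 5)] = 4*(-17*h^3 - 42*h^2 + 3*h + 76)/(h^6 + 18*h^5 + 123*h^4 + 396*h^3 + 615*h^2 + 450*h + 125)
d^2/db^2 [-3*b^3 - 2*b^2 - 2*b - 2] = -18*b - 4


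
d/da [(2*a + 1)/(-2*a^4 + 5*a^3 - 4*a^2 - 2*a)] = (12*a^4 - 12*a^3 - 7*a^2 + 8*a + 2)/(a^2*(4*a^6 - 20*a^5 + 41*a^4 - 32*a^3 - 4*a^2 + 16*a + 4))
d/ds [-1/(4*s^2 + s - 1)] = (8*s + 1)/(4*s^2 + s - 1)^2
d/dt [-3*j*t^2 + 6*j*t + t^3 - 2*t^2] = -6*j*t + 6*j + 3*t^2 - 4*t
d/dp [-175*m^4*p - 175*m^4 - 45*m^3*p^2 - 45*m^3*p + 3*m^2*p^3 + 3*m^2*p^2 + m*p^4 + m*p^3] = m*(-175*m^3 - 90*m^2*p - 45*m^2 + 9*m*p^2 + 6*m*p + 4*p^3 + 3*p^2)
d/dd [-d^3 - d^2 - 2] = d*(-3*d - 2)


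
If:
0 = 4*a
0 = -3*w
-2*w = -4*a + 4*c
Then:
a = 0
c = 0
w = 0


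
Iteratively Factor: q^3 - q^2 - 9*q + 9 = (q + 3)*(q^2 - 4*q + 3) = (q - 3)*(q + 3)*(q - 1)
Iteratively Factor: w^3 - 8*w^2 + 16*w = (w - 4)*(w^2 - 4*w) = w*(w - 4)*(w - 4)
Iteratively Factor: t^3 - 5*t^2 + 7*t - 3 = (t - 1)*(t^2 - 4*t + 3) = (t - 3)*(t - 1)*(t - 1)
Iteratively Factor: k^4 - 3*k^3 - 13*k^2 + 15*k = (k)*(k^3 - 3*k^2 - 13*k + 15) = k*(k - 5)*(k^2 + 2*k - 3) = k*(k - 5)*(k - 1)*(k + 3)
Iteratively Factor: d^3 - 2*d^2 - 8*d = (d - 4)*(d^2 + 2*d) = (d - 4)*(d + 2)*(d)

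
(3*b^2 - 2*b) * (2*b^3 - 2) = 6*b^5 - 4*b^4 - 6*b^2 + 4*b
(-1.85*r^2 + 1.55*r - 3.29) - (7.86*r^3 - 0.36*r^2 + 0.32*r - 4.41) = -7.86*r^3 - 1.49*r^2 + 1.23*r + 1.12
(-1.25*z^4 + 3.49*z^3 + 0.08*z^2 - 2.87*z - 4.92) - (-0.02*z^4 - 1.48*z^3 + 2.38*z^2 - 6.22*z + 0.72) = -1.23*z^4 + 4.97*z^3 - 2.3*z^2 + 3.35*z - 5.64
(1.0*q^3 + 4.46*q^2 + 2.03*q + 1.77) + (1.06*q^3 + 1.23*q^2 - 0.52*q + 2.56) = 2.06*q^3 + 5.69*q^2 + 1.51*q + 4.33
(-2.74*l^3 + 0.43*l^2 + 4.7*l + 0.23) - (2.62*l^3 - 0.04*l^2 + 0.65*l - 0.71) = -5.36*l^3 + 0.47*l^2 + 4.05*l + 0.94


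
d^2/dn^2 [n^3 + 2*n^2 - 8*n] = 6*n + 4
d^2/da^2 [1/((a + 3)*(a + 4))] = 2*((a + 3)^2 + (a + 3)*(a + 4) + (a + 4)^2)/((a + 3)^3*(a + 4)^3)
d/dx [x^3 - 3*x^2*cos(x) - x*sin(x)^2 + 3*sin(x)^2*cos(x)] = 3*x^2*sin(x) + 3*x^2 - x*sin(2*x) - 6*x*cos(x) - 3*sin(x)/4 + 9*sin(3*x)/4 + cos(2*x)/2 - 1/2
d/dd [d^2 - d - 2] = 2*d - 1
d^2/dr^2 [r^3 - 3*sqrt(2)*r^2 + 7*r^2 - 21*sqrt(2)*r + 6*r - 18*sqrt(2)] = 6*r - 6*sqrt(2) + 14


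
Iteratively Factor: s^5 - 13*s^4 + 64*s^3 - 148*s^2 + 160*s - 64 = (s - 4)*(s^4 - 9*s^3 + 28*s^2 - 36*s + 16) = (s - 4)^2*(s^3 - 5*s^2 + 8*s - 4) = (s - 4)^2*(s - 2)*(s^2 - 3*s + 2) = (s - 4)^2*(s - 2)*(s - 1)*(s - 2)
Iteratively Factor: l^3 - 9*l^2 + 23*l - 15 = (l - 5)*(l^2 - 4*l + 3) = (l - 5)*(l - 3)*(l - 1)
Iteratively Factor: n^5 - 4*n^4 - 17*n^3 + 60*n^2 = (n - 3)*(n^4 - n^3 - 20*n^2) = n*(n - 3)*(n^3 - n^2 - 20*n) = n^2*(n - 3)*(n^2 - n - 20) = n^2*(n - 3)*(n + 4)*(n - 5)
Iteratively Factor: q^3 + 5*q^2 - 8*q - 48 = (q + 4)*(q^2 + q - 12) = (q - 3)*(q + 4)*(q + 4)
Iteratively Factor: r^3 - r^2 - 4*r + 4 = (r - 1)*(r^2 - 4) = (r - 1)*(r + 2)*(r - 2)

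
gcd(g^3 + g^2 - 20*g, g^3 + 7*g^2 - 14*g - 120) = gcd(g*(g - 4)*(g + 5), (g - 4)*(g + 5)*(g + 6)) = g^2 + g - 20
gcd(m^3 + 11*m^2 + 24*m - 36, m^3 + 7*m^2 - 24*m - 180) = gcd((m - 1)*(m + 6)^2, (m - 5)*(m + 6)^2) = m^2 + 12*m + 36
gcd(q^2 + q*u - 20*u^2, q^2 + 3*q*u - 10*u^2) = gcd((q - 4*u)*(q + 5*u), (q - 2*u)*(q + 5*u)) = q + 5*u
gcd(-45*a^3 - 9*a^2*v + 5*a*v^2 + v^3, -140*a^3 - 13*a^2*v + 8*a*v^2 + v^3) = 5*a + v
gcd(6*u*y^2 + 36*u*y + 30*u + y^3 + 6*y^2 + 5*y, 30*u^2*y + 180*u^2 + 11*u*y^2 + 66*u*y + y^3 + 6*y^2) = 6*u + y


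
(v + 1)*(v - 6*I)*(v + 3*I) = v^3 + v^2 - 3*I*v^2 + 18*v - 3*I*v + 18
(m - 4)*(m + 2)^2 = m^3 - 12*m - 16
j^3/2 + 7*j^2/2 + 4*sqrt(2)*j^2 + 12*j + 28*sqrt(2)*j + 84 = (j/2 + sqrt(2))*(j + 7)*(j + 6*sqrt(2))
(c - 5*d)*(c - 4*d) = c^2 - 9*c*d + 20*d^2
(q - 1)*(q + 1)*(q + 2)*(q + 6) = q^4 + 8*q^3 + 11*q^2 - 8*q - 12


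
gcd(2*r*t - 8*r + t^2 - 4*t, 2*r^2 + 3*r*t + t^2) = 2*r + t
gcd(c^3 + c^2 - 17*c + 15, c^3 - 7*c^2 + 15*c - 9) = c^2 - 4*c + 3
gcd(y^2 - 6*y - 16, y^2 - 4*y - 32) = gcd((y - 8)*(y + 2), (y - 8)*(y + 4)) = y - 8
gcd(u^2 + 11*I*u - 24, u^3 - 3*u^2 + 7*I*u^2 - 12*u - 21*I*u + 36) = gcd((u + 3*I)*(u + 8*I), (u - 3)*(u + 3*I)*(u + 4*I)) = u + 3*I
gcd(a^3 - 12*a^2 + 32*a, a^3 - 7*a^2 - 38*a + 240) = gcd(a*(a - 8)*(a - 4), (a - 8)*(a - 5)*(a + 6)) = a - 8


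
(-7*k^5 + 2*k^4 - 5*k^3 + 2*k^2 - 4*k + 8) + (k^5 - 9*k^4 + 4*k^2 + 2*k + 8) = -6*k^5 - 7*k^4 - 5*k^3 + 6*k^2 - 2*k + 16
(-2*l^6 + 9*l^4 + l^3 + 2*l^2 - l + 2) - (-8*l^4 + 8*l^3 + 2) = -2*l^6 + 17*l^4 - 7*l^3 + 2*l^2 - l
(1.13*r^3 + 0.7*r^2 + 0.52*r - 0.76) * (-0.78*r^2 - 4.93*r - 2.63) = -0.8814*r^5 - 6.1169*r^4 - 6.8285*r^3 - 3.8118*r^2 + 2.3792*r + 1.9988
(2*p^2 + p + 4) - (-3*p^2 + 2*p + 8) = 5*p^2 - p - 4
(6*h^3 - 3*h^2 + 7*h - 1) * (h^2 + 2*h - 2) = 6*h^5 + 9*h^4 - 11*h^3 + 19*h^2 - 16*h + 2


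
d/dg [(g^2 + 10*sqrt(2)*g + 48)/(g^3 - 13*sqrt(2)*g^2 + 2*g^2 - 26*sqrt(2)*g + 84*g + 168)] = (2*(g + 5*sqrt(2))*(g^3 - 13*sqrt(2)*g^2 + 2*g^2 - 26*sqrt(2)*g + 84*g + 168) - (g^2 + 10*sqrt(2)*g + 48)*(3*g^2 - 26*sqrt(2)*g + 4*g - 26*sqrt(2) + 84))/(g^3 - 13*sqrt(2)*g^2 + 2*g^2 - 26*sqrt(2)*g + 84*g + 168)^2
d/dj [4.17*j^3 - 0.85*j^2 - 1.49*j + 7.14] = 12.51*j^2 - 1.7*j - 1.49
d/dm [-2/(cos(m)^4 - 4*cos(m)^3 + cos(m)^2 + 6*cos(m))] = 4*(-2*cos(m)^3 + 6*cos(m)^2 - cos(m) - 3)*sin(m)/((cos(m)^3 - 4*cos(m)^2 + cos(m) + 6)^2*cos(m)^2)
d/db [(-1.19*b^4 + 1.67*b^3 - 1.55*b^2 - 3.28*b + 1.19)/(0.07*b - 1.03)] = (-0.2499*b^4 + 5.1366*b^3 - 5.2688*b^2 + 3.193*b + 3.2951)/(0.0049*b^2 - 0.1442*b + 1.0609)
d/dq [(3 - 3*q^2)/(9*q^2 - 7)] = -12*q/(9*q^2 - 7)^2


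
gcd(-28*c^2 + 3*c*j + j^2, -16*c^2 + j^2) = 4*c - j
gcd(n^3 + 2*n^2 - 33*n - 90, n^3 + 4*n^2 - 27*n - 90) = n + 3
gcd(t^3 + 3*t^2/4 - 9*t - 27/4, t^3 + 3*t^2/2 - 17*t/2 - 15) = t - 3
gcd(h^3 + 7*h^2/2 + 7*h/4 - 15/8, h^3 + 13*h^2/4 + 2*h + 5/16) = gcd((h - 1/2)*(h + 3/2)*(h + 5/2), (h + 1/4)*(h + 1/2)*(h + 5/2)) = h + 5/2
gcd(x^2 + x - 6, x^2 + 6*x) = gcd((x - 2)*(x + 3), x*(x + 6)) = 1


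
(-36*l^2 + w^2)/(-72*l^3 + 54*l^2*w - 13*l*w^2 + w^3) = (6*l + w)/(12*l^2 - 7*l*w + w^2)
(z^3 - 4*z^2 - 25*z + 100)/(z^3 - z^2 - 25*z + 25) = (z - 4)/(z - 1)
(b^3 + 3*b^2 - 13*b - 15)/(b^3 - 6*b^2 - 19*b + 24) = (b^3 + 3*b^2 - 13*b - 15)/(b^3 - 6*b^2 - 19*b + 24)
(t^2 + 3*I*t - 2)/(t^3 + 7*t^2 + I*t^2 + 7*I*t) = (t + 2*I)/(t*(t + 7))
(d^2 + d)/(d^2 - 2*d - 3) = d/(d - 3)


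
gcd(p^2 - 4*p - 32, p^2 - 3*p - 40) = p - 8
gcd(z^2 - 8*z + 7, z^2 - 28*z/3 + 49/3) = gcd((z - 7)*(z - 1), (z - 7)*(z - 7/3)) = z - 7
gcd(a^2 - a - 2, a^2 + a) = a + 1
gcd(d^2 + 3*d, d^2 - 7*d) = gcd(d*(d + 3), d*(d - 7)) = d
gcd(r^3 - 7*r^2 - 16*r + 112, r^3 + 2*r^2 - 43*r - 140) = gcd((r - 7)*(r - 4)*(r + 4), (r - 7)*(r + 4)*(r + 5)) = r^2 - 3*r - 28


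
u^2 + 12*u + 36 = (u + 6)^2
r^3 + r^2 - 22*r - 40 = (r - 5)*(r + 2)*(r + 4)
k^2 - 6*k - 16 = (k - 8)*(k + 2)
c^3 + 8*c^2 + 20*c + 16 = (c + 2)^2*(c + 4)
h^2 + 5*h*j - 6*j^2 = (h - j)*(h + 6*j)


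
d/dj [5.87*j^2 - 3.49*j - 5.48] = 11.74*j - 3.49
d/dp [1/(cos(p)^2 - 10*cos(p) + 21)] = 2*(cos(p) - 5)*sin(p)/(cos(p)^2 - 10*cos(p) + 21)^2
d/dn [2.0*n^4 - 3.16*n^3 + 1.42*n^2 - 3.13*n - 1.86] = 8.0*n^3 - 9.48*n^2 + 2.84*n - 3.13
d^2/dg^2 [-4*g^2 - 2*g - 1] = -8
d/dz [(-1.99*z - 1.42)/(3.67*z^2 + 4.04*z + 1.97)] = (7.3033*z^2 + 10.4228*z + 1.8165)/(13.4689*z^4 + 29.6536*z^3 + 30.7814*z^2 + 15.9176*z + 3.8809)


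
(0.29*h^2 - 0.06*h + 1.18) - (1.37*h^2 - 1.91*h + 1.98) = -1.08*h^2 + 1.85*h - 0.8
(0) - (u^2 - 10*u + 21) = -u^2 + 10*u - 21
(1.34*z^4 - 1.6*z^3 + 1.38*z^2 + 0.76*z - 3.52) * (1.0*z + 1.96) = 1.34*z^5 + 1.0264*z^4 - 1.756*z^3 + 3.4648*z^2 - 2.0304*z - 6.8992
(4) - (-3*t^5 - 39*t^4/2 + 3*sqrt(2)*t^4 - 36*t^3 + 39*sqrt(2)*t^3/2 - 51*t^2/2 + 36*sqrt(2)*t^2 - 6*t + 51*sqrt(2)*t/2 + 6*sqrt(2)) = 3*t^5 - 3*sqrt(2)*t^4 + 39*t^4/2 - 39*sqrt(2)*t^3/2 + 36*t^3 - 36*sqrt(2)*t^2 + 51*t^2/2 - 51*sqrt(2)*t/2 + 6*t - 6*sqrt(2) + 4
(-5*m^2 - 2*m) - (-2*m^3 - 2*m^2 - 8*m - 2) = 2*m^3 - 3*m^2 + 6*m + 2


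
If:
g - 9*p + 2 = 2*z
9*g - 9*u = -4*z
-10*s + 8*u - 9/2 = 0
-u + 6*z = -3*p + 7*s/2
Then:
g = 41*z/39 + 269/416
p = 367/1248 - 37*z/351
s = 140*z/117 + 7/104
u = 175*z/117 + 269/416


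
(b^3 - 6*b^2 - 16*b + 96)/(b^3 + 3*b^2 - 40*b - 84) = (b^2 - 16)/(b^2 + 9*b + 14)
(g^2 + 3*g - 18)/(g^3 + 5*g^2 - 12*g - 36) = 1/(g + 2)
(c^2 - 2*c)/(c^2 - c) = (c - 2)/(c - 1)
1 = 1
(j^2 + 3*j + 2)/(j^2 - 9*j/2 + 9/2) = 2*(j^2 + 3*j + 2)/(2*j^2 - 9*j + 9)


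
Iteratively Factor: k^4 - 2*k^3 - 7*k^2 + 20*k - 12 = (k - 1)*(k^3 - k^2 - 8*k + 12) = (k - 2)*(k - 1)*(k^2 + k - 6) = (k - 2)^2*(k - 1)*(k + 3)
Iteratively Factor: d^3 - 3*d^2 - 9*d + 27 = (d + 3)*(d^2 - 6*d + 9) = (d - 3)*(d + 3)*(d - 3)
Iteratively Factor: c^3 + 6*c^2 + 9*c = (c + 3)*(c^2 + 3*c) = c*(c + 3)*(c + 3)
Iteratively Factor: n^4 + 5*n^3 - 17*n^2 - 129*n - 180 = (n + 3)*(n^3 + 2*n^2 - 23*n - 60) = (n + 3)^2*(n^2 - n - 20) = (n + 3)^2*(n + 4)*(n - 5)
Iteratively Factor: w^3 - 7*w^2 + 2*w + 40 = (w - 5)*(w^2 - 2*w - 8) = (w - 5)*(w + 2)*(w - 4)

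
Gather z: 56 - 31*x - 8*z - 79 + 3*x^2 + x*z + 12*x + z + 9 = 3*x^2 - 19*x + z*(x - 7) - 14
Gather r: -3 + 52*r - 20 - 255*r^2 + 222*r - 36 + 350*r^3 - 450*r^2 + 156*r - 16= 350*r^3 - 705*r^2 + 430*r - 75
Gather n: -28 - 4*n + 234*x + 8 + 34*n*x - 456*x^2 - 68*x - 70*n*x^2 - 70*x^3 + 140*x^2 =n*(-70*x^2 + 34*x - 4) - 70*x^3 - 316*x^2 + 166*x - 20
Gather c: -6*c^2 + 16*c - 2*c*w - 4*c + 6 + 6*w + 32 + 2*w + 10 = -6*c^2 + c*(12 - 2*w) + 8*w + 48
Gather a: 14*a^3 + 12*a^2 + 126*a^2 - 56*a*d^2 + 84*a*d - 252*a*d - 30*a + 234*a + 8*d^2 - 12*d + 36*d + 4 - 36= 14*a^3 + 138*a^2 + a*(-56*d^2 - 168*d + 204) + 8*d^2 + 24*d - 32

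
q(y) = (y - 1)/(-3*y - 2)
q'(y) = 1/(-3*y - 2) + 3*(y - 1)/(-3*y - 2)^2 = -5/(3*y + 2)^2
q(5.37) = -0.24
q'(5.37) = -0.02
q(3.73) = -0.21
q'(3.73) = -0.03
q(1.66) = -0.09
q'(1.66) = -0.10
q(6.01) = -0.25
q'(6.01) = -0.01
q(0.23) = 0.29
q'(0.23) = -0.69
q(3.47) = -0.20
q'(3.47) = -0.03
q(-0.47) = 2.49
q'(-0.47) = -14.36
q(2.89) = -0.18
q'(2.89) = -0.04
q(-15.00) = -0.37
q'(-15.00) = 0.00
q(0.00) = 0.50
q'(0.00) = -1.25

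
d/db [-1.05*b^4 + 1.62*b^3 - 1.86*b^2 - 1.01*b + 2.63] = -4.2*b^3 + 4.86*b^2 - 3.72*b - 1.01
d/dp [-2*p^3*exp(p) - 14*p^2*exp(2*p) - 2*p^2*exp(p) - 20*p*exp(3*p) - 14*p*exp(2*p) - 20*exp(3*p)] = 2*(-p^3 - 14*p^2*exp(p) - 4*p^2 - 30*p*exp(2*p) - 28*p*exp(p) - 2*p - 40*exp(2*p) - 7*exp(p))*exp(p)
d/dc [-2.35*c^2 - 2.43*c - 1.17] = -4.7*c - 2.43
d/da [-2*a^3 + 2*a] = 2 - 6*a^2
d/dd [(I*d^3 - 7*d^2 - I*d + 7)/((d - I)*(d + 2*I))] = (I*d^4 - 2*d^3 - 42*d - 9*I)/(d^4 + 2*I*d^3 + 3*d^2 + 4*I*d + 4)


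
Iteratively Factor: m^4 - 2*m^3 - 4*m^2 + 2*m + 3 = (m + 1)*(m^3 - 3*m^2 - m + 3) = (m - 1)*(m + 1)*(m^2 - 2*m - 3) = (m - 3)*(m - 1)*(m + 1)*(m + 1)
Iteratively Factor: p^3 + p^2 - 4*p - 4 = (p + 1)*(p^2 - 4) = (p - 2)*(p + 1)*(p + 2)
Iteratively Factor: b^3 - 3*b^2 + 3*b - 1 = (b - 1)*(b^2 - 2*b + 1) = (b - 1)^2*(b - 1)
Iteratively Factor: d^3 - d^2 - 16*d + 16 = (d - 1)*(d^2 - 16) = (d - 4)*(d - 1)*(d + 4)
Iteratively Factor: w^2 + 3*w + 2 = (w + 1)*(w + 2)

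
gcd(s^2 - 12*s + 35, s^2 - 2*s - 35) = s - 7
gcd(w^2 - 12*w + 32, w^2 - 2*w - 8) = w - 4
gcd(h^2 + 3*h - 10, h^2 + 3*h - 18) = 1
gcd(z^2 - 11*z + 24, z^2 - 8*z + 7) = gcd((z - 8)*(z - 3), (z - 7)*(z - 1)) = 1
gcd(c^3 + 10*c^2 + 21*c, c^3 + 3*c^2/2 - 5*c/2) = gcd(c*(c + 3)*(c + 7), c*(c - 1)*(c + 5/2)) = c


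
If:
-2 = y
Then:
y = -2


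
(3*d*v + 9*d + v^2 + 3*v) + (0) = 3*d*v + 9*d + v^2 + 3*v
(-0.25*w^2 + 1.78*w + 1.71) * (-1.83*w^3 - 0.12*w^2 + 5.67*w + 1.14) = 0.4575*w^5 - 3.2274*w^4 - 4.7604*w^3 + 9.6024*w^2 + 11.7249*w + 1.9494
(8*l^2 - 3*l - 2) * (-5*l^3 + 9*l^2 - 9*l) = -40*l^5 + 87*l^4 - 89*l^3 + 9*l^2 + 18*l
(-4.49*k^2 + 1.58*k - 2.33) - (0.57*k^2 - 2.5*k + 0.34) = -5.06*k^2 + 4.08*k - 2.67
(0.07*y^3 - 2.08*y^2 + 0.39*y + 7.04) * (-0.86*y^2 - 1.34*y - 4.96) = -0.0602*y^5 + 1.695*y^4 + 2.1046*y^3 + 3.7398*y^2 - 11.368*y - 34.9184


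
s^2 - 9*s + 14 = (s - 7)*(s - 2)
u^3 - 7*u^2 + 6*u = u*(u - 6)*(u - 1)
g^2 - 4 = (g - 2)*(g + 2)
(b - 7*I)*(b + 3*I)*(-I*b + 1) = -I*b^3 - 3*b^2 - 25*I*b + 21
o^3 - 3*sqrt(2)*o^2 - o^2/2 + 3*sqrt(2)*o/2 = o*(o - 1/2)*(o - 3*sqrt(2))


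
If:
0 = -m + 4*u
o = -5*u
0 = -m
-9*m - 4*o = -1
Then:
No Solution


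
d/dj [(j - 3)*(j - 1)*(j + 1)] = 3*j^2 - 6*j - 1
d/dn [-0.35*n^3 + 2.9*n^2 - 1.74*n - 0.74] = -1.05*n^2 + 5.8*n - 1.74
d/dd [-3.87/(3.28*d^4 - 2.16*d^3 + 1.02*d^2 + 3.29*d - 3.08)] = (50.7744*d^3 - 25.0776*d^2 + 7.8948*d + 12.7323)/(3.28*d^4 - 2.16*d^3 + 1.02*d^2 + 3.29*d - 3.08)^2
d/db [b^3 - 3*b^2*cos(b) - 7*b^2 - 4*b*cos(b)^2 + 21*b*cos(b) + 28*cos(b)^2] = 3*b^2*sin(b) + 3*b^2 - 21*b*sin(b) + 4*b*sin(2*b) - 6*b*cos(b) - 14*b - 28*sin(2*b) - 4*cos(b)^2 + 21*cos(b)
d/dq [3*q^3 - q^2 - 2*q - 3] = 9*q^2 - 2*q - 2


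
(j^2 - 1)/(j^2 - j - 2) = (j - 1)/(j - 2)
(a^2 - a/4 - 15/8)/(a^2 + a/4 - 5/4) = (a - 3/2)/(a - 1)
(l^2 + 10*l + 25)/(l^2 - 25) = (l + 5)/(l - 5)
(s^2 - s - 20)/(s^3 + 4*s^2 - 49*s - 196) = (s - 5)/(s^2 - 49)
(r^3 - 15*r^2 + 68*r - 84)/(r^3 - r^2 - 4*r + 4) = (r^2 - 13*r + 42)/(r^2 + r - 2)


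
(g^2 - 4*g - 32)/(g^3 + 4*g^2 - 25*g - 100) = (g - 8)/(g^2 - 25)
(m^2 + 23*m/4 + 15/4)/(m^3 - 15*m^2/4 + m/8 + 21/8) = 2*(m + 5)/(2*m^2 - 9*m + 7)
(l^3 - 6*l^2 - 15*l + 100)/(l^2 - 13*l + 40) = (l^2 - l - 20)/(l - 8)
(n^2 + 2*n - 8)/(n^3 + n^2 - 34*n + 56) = (n + 4)/(n^2 + 3*n - 28)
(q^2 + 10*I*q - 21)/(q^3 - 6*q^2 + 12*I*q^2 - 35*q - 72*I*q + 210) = (q + 3*I)/(q^2 + q*(-6 + 5*I) - 30*I)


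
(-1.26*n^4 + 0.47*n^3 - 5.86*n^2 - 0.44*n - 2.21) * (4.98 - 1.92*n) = 2.4192*n^5 - 7.1772*n^4 + 13.5918*n^3 - 28.338*n^2 + 2.052*n - 11.0058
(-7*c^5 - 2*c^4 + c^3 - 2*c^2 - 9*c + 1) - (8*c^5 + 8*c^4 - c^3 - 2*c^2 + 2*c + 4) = -15*c^5 - 10*c^4 + 2*c^3 - 11*c - 3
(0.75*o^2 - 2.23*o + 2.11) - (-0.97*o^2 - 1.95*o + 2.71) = 1.72*o^2 - 0.28*o - 0.6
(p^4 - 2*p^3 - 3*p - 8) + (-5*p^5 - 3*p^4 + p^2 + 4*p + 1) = -5*p^5 - 2*p^4 - 2*p^3 + p^2 + p - 7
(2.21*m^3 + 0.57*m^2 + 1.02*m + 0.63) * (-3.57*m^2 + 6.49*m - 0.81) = -7.8897*m^5 + 12.308*m^4 - 1.7322*m^3 + 3.909*m^2 + 3.2625*m - 0.5103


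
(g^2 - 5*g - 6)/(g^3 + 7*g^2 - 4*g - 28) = (g^2 - 5*g - 6)/(g^3 + 7*g^2 - 4*g - 28)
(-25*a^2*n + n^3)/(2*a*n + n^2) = (-25*a^2 + n^2)/(2*a + n)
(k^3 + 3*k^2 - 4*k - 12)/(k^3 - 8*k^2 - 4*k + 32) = (k + 3)/(k - 8)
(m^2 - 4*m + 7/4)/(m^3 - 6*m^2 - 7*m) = (-m^2 + 4*m - 7/4)/(m*(-m^2 + 6*m + 7))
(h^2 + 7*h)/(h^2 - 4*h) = (h + 7)/(h - 4)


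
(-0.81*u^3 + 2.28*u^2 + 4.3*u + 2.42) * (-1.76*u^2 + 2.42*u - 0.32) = 1.4256*u^5 - 5.973*u^4 - 1.7912*u^3 + 5.4172*u^2 + 4.4804*u - 0.7744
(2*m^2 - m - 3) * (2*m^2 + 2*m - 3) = 4*m^4 + 2*m^3 - 14*m^2 - 3*m + 9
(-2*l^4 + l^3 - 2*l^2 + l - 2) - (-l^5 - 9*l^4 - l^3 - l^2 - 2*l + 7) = l^5 + 7*l^4 + 2*l^3 - l^2 + 3*l - 9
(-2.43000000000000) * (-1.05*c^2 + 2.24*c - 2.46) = 2.5515*c^2 - 5.4432*c + 5.9778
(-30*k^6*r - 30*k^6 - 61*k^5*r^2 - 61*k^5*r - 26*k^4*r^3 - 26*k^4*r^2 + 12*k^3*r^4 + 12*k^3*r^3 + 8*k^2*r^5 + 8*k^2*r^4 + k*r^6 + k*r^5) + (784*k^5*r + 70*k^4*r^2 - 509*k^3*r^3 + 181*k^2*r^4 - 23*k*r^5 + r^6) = -30*k^6*r - 30*k^6 - 61*k^5*r^2 + 723*k^5*r - 26*k^4*r^3 + 44*k^4*r^2 + 12*k^3*r^4 - 497*k^3*r^3 + 8*k^2*r^5 + 189*k^2*r^4 + k*r^6 - 22*k*r^5 + r^6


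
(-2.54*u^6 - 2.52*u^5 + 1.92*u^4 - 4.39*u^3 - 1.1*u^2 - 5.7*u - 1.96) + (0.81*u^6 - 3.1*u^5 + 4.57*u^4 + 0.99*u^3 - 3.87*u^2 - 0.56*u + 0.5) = -1.73*u^6 - 5.62*u^5 + 6.49*u^4 - 3.4*u^3 - 4.97*u^2 - 6.26*u - 1.46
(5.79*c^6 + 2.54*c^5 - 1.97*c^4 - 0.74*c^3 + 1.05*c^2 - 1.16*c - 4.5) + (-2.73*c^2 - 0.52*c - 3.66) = 5.79*c^6 + 2.54*c^5 - 1.97*c^4 - 0.74*c^3 - 1.68*c^2 - 1.68*c - 8.16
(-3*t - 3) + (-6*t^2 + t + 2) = -6*t^2 - 2*t - 1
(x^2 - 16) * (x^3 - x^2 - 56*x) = x^5 - x^4 - 72*x^3 + 16*x^2 + 896*x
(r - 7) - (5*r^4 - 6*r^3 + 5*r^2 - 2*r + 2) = -5*r^4 + 6*r^3 - 5*r^2 + 3*r - 9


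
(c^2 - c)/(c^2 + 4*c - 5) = c/(c + 5)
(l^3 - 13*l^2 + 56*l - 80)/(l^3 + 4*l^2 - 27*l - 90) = (l^2 - 8*l + 16)/(l^2 + 9*l + 18)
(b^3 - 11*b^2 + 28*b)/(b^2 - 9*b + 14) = b*(b - 4)/(b - 2)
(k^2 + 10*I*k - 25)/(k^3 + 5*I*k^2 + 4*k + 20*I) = (k + 5*I)/(k^2 + 4)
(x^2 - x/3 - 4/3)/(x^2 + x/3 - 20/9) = 3*(x + 1)/(3*x + 5)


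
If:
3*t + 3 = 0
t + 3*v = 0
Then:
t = -1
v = 1/3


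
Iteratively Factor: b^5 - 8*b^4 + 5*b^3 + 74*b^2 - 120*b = (b)*(b^4 - 8*b^3 + 5*b^2 + 74*b - 120) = b*(b - 2)*(b^3 - 6*b^2 - 7*b + 60) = b*(b - 2)*(b + 3)*(b^2 - 9*b + 20) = b*(b - 5)*(b - 2)*(b + 3)*(b - 4)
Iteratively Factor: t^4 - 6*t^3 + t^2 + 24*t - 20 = (t - 5)*(t^3 - t^2 - 4*t + 4) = (t - 5)*(t + 2)*(t^2 - 3*t + 2) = (t - 5)*(t - 1)*(t + 2)*(t - 2)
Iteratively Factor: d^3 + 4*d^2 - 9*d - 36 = (d + 3)*(d^2 + d - 12) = (d + 3)*(d + 4)*(d - 3)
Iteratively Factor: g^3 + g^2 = (g + 1)*(g^2) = g*(g + 1)*(g)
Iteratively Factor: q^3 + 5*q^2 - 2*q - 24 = (q - 2)*(q^2 + 7*q + 12) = (q - 2)*(q + 3)*(q + 4)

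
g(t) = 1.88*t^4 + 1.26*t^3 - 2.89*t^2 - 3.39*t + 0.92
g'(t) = 7.52*t^3 + 3.78*t^2 - 5.78*t - 3.39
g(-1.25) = 2.77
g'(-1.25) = -4.95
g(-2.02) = 16.89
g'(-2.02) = -38.27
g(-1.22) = 2.63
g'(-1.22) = -4.37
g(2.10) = 29.29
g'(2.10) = 70.78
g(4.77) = 1029.01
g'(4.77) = 871.20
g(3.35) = 241.28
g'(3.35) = 302.39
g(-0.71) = 1.90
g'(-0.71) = -0.07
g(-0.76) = 1.90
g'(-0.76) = -0.11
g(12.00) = 40705.04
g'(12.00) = 13466.13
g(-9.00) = 11213.48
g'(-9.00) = -5127.27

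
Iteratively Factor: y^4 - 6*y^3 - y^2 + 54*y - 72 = (y - 2)*(y^3 - 4*y^2 - 9*y + 36) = (y - 2)*(y + 3)*(y^2 - 7*y + 12) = (y - 4)*(y - 2)*(y + 3)*(y - 3)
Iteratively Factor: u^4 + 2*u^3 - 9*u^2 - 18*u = (u + 2)*(u^3 - 9*u) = (u - 3)*(u + 2)*(u^2 + 3*u) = (u - 3)*(u + 2)*(u + 3)*(u)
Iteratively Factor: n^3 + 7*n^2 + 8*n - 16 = (n - 1)*(n^2 + 8*n + 16) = (n - 1)*(n + 4)*(n + 4)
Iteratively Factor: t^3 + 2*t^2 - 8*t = (t - 2)*(t^2 + 4*t) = t*(t - 2)*(t + 4)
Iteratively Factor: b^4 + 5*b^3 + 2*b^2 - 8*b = (b - 1)*(b^3 + 6*b^2 + 8*b) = (b - 1)*(b + 2)*(b^2 + 4*b) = b*(b - 1)*(b + 2)*(b + 4)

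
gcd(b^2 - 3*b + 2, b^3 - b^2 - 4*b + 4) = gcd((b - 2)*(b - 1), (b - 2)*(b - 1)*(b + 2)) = b^2 - 3*b + 2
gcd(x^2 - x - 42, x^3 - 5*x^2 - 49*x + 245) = x - 7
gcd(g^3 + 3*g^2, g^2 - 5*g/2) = g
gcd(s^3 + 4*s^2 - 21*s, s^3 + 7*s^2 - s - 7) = s + 7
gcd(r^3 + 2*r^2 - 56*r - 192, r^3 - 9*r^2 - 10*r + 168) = r + 4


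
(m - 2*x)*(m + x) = m^2 - m*x - 2*x^2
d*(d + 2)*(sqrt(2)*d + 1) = sqrt(2)*d^3 + d^2 + 2*sqrt(2)*d^2 + 2*d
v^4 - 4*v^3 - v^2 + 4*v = v*(v - 4)*(v - 1)*(v + 1)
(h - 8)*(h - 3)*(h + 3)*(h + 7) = h^4 - h^3 - 65*h^2 + 9*h + 504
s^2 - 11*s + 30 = (s - 6)*(s - 5)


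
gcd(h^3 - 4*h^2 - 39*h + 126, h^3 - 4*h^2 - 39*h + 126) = h^3 - 4*h^2 - 39*h + 126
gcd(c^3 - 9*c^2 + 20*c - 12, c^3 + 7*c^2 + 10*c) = 1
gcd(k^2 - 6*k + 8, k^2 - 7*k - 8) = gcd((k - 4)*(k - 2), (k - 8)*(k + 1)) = 1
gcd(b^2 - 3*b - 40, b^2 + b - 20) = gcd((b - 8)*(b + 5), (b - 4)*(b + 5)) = b + 5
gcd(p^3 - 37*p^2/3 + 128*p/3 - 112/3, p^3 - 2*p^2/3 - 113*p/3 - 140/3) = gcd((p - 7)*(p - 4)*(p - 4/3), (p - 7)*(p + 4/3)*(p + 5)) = p - 7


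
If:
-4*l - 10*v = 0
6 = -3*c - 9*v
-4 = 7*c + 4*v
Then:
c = -4/17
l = 25/17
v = -10/17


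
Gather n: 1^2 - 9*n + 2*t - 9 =-9*n + 2*t - 8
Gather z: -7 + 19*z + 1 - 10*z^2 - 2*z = -10*z^2 + 17*z - 6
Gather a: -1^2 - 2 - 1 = -4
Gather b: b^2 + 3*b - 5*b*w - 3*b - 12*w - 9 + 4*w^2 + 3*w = b^2 - 5*b*w + 4*w^2 - 9*w - 9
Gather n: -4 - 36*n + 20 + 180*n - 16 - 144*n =0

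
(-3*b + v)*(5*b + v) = -15*b^2 + 2*b*v + v^2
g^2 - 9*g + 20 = (g - 5)*(g - 4)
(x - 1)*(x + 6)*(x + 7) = x^3 + 12*x^2 + 29*x - 42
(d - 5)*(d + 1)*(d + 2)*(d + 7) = d^4 + 5*d^3 - 27*d^2 - 101*d - 70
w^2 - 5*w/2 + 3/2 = (w - 3/2)*(w - 1)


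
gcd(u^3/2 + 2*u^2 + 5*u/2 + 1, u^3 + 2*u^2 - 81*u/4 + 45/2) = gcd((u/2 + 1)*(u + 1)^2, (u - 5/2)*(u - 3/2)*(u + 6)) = 1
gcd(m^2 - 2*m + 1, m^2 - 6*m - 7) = 1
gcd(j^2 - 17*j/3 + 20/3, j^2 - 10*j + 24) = j - 4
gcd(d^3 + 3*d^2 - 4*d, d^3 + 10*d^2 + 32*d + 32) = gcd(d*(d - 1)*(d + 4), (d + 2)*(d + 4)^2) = d + 4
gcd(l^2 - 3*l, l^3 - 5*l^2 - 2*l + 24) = l - 3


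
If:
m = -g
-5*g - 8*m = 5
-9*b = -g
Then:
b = 5/27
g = 5/3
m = -5/3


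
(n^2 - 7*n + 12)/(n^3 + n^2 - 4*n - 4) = (n^2 - 7*n + 12)/(n^3 + n^2 - 4*n - 4)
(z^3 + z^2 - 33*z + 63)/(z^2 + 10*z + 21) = (z^2 - 6*z + 9)/(z + 3)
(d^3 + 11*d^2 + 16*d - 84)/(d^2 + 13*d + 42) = d - 2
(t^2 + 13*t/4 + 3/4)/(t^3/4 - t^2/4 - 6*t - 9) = (4*t + 1)/(t^2 - 4*t - 12)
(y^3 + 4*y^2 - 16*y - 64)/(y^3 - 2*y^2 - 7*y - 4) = (y^2 + 8*y + 16)/(y^2 + 2*y + 1)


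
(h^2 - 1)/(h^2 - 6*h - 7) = (h - 1)/(h - 7)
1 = 1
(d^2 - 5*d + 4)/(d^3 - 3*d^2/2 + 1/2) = 2*(d - 4)/(2*d^2 - d - 1)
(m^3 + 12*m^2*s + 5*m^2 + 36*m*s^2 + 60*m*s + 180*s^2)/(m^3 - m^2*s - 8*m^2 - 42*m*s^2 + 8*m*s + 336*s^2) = (-m^2 - 6*m*s - 5*m - 30*s)/(-m^2 + 7*m*s + 8*m - 56*s)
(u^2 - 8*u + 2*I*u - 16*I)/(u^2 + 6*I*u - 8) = (u - 8)/(u + 4*I)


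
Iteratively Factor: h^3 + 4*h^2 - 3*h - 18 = (h - 2)*(h^2 + 6*h + 9) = (h - 2)*(h + 3)*(h + 3)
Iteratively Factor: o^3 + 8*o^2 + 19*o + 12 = (o + 1)*(o^2 + 7*o + 12) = (o + 1)*(o + 3)*(o + 4)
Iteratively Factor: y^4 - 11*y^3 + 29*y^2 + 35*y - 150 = (y - 3)*(y^3 - 8*y^2 + 5*y + 50) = (y - 5)*(y - 3)*(y^2 - 3*y - 10) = (y - 5)^2*(y - 3)*(y + 2)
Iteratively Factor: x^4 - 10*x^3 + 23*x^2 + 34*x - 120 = (x + 2)*(x^3 - 12*x^2 + 47*x - 60) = (x - 5)*(x + 2)*(x^2 - 7*x + 12) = (x - 5)*(x - 3)*(x + 2)*(x - 4)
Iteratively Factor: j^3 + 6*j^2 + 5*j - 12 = (j + 4)*(j^2 + 2*j - 3) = (j + 3)*(j + 4)*(j - 1)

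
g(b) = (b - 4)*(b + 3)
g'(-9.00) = -19.00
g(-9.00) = 78.00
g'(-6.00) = -13.00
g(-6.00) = 30.00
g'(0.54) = 0.08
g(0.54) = -12.25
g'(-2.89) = -6.78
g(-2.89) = -0.76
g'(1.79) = 2.58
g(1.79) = -10.59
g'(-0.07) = -1.14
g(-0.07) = -11.93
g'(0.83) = 0.66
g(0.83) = -12.14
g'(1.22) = 1.44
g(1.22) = -11.73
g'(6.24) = 11.48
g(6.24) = 20.70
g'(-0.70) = -2.40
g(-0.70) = -10.81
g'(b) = 2*b - 1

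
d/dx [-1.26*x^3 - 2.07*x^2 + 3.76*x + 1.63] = -3.78*x^2 - 4.14*x + 3.76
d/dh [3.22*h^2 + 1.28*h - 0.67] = 6.44*h + 1.28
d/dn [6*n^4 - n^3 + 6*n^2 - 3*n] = 24*n^3 - 3*n^2 + 12*n - 3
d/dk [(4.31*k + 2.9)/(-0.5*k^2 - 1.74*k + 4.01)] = (2.155*k^2 + 2.9*k + 22.3291)/(0.25*k^4 + 1.74*k^3 - 0.9824*k^2 - 13.9548*k + 16.0801)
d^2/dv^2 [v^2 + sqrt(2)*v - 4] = 2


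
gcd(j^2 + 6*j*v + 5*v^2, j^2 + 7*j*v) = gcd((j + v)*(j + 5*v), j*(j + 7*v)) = 1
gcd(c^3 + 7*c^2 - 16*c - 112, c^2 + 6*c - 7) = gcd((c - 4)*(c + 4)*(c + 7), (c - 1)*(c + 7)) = c + 7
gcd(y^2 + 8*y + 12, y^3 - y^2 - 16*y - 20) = y + 2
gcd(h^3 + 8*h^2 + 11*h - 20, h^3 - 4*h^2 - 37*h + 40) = h^2 + 4*h - 5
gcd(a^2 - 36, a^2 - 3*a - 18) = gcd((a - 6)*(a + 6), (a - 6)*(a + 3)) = a - 6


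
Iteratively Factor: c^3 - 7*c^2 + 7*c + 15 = (c - 5)*(c^2 - 2*c - 3) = (c - 5)*(c + 1)*(c - 3)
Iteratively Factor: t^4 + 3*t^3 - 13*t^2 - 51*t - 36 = (t - 4)*(t^3 + 7*t^2 + 15*t + 9) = (t - 4)*(t + 1)*(t^2 + 6*t + 9) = (t - 4)*(t + 1)*(t + 3)*(t + 3)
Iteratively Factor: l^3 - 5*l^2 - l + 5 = (l - 1)*(l^2 - 4*l - 5) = (l - 1)*(l + 1)*(l - 5)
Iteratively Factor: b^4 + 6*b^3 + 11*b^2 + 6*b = (b + 3)*(b^3 + 3*b^2 + 2*b) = (b + 1)*(b + 3)*(b^2 + 2*b) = b*(b + 1)*(b + 3)*(b + 2)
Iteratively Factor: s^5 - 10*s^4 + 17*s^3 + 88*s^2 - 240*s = (s + 3)*(s^4 - 13*s^3 + 56*s^2 - 80*s) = s*(s + 3)*(s^3 - 13*s^2 + 56*s - 80) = s*(s - 4)*(s + 3)*(s^2 - 9*s + 20) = s*(s - 4)^2*(s + 3)*(s - 5)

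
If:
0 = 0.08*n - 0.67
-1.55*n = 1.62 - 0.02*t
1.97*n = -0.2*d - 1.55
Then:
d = -90.24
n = 8.38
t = 730.06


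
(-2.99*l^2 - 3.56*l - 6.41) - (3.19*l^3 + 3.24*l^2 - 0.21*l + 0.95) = -3.19*l^3 - 6.23*l^2 - 3.35*l - 7.36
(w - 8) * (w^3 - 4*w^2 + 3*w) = w^4 - 12*w^3 + 35*w^2 - 24*w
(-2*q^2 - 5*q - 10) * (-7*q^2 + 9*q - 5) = 14*q^4 + 17*q^3 + 35*q^2 - 65*q + 50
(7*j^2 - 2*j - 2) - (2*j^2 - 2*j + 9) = 5*j^2 - 11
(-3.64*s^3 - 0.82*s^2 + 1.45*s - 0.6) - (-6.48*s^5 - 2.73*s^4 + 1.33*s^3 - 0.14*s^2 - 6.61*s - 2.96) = 6.48*s^5 + 2.73*s^4 - 4.97*s^3 - 0.68*s^2 + 8.06*s + 2.36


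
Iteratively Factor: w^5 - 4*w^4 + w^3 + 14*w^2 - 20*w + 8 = (w - 1)*(w^4 - 3*w^3 - 2*w^2 + 12*w - 8) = (w - 1)*(w + 2)*(w^3 - 5*w^2 + 8*w - 4) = (w - 2)*(w - 1)*(w + 2)*(w^2 - 3*w + 2) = (w - 2)*(w - 1)^2*(w + 2)*(w - 2)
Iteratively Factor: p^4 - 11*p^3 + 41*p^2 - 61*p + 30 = (p - 5)*(p^3 - 6*p^2 + 11*p - 6) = (p - 5)*(p - 3)*(p^2 - 3*p + 2) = (p - 5)*(p - 3)*(p - 2)*(p - 1)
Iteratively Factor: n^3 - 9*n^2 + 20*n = (n - 4)*(n^2 - 5*n) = n*(n - 4)*(n - 5)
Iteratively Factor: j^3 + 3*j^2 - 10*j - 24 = (j - 3)*(j^2 + 6*j + 8) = (j - 3)*(j + 4)*(j + 2)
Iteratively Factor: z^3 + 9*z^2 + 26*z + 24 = (z + 3)*(z^2 + 6*z + 8) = (z + 3)*(z + 4)*(z + 2)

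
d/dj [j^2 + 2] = 2*j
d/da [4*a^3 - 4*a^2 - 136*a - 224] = 12*a^2 - 8*a - 136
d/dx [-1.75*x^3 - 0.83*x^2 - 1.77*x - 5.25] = -5.25*x^2 - 1.66*x - 1.77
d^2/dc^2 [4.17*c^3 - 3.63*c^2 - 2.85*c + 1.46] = 25.02*c - 7.26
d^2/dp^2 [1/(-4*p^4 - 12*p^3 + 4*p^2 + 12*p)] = (p*(6*p^2 + 9*p - 1)*(p^3 + 3*p^2 - p - 3) - (4*p^3 + 9*p^2 - 2*p - 3)^2)/(2*p^3*(p^3 + 3*p^2 - p - 3)^3)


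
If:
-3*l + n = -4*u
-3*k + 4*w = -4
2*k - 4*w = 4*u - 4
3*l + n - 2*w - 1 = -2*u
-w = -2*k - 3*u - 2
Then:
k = -18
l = -5/2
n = -67/2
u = 13/2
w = -29/2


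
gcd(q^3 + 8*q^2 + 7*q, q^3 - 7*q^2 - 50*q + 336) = q + 7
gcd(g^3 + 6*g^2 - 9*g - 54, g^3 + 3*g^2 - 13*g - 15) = g - 3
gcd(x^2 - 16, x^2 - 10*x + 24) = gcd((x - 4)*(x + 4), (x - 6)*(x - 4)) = x - 4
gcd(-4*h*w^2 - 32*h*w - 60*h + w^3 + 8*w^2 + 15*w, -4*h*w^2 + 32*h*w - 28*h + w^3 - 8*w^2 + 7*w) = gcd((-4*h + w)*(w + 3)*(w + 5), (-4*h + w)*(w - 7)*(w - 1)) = -4*h + w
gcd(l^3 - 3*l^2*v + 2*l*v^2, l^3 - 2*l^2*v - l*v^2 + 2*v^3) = l^2 - 3*l*v + 2*v^2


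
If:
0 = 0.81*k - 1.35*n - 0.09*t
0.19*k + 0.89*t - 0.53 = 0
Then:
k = 2.78947368421053 - 4.68421052631579*t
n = 1.67368421052632 - 2.87719298245614*t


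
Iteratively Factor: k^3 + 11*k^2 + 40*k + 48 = (k + 4)*(k^2 + 7*k + 12) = (k + 4)^2*(k + 3)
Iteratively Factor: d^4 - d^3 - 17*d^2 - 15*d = (d + 3)*(d^3 - 4*d^2 - 5*d) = d*(d + 3)*(d^2 - 4*d - 5) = d*(d + 1)*(d + 3)*(d - 5)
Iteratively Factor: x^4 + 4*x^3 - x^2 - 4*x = (x + 1)*(x^3 + 3*x^2 - 4*x) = x*(x + 1)*(x^2 + 3*x - 4) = x*(x - 1)*(x + 1)*(x + 4)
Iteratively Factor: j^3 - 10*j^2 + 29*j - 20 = (j - 1)*(j^2 - 9*j + 20) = (j - 5)*(j - 1)*(j - 4)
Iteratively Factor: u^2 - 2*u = (u)*(u - 2)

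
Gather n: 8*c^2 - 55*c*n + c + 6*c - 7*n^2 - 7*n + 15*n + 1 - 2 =8*c^2 + 7*c - 7*n^2 + n*(8 - 55*c) - 1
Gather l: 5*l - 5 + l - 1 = 6*l - 6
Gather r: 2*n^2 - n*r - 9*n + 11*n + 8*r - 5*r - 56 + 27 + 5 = 2*n^2 + 2*n + r*(3 - n) - 24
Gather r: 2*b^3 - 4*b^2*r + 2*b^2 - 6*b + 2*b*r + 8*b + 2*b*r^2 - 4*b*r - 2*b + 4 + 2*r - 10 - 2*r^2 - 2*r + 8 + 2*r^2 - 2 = 2*b^3 + 2*b^2 + 2*b*r^2 + r*(-4*b^2 - 2*b)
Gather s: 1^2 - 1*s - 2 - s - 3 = -2*s - 4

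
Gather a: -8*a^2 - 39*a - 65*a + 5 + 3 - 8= -8*a^2 - 104*a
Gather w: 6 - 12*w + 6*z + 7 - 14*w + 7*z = -26*w + 13*z + 13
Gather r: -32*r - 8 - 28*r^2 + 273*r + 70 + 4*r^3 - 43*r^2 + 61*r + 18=4*r^3 - 71*r^2 + 302*r + 80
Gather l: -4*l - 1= -4*l - 1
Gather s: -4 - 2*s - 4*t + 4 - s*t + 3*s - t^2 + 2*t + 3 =s*(1 - t) - t^2 - 2*t + 3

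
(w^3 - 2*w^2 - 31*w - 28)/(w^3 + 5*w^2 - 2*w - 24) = (w^2 - 6*w - 7)/(w^2 + w - 6)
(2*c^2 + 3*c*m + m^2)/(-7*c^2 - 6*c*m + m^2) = (-2*c - m)/(7*c - m)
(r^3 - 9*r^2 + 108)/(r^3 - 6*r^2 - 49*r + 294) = (r^2 - 3*r - 18)/(r^2 - 49)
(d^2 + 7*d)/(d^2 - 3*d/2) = 2*(d + 7)/(2*d - 3)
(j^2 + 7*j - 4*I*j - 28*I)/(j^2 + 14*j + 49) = (j - 4*I)/(j + 7)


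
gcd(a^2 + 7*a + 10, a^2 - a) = 1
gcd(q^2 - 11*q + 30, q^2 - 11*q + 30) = q^2 - 11*q + 30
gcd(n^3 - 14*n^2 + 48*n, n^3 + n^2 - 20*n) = n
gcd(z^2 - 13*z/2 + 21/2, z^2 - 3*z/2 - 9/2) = z - 3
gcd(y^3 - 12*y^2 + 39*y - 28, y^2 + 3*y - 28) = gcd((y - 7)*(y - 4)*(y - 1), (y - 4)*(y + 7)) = y - 4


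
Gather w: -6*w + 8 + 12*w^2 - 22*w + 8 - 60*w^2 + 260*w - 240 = -48*w^2 + 232*w - 224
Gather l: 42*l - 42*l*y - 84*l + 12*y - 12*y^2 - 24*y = l*(-42*y - 42) - 12*y^2 - 12*y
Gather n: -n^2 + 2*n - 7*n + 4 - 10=-n^2 - 5*n - 6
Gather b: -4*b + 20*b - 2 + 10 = 16*b + 8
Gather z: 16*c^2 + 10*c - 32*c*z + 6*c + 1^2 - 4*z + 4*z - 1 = 16*c^2 - 32*c*z + 16*c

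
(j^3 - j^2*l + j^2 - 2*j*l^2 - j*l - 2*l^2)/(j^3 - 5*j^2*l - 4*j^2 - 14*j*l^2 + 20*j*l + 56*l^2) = (j^3 - j^2*l + j^2 - 2*j*l^2 - j*l - 2*l^2)/(j^3 - 5*j^2*l - 4*j^2 - 14*j*l^2 + 20*j*l + 56*l^2)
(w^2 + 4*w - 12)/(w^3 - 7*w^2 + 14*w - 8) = (w + 6)/(w^2 - 5*w + 4)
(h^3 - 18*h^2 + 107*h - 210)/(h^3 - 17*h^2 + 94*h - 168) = (h - 5)/(h - 4)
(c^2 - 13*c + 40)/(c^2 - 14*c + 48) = (c - 5)/(c - 6)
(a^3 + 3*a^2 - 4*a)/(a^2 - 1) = a*(a + 4)/(a + 1)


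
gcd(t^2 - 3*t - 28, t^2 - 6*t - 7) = t - 7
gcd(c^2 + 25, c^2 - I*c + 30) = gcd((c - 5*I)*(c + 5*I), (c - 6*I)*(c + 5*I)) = c + 5*I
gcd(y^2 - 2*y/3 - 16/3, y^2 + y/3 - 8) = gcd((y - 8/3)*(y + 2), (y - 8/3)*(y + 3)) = y - 8/3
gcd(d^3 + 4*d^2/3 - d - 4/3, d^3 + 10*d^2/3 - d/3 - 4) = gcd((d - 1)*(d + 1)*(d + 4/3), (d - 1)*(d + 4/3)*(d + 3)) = d^2 + d/3 - 4/3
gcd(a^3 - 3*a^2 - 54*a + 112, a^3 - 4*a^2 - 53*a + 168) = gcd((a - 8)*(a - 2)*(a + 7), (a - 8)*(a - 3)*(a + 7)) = a^2 - a - 56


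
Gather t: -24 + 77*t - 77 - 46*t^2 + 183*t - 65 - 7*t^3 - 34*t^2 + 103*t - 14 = -7*t^3 - 80*t^2 + 363*t - 180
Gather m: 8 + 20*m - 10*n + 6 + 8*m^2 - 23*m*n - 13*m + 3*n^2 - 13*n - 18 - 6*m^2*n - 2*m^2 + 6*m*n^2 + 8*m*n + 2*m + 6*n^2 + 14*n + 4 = m^2*(6 - 6*n) + m*(6*n^2 - 15*n + 9) + 9*n^2 - 9*n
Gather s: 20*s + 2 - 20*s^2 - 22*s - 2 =-20*s^2 - 2*s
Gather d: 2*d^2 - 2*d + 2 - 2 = 2*d^2 - 2*d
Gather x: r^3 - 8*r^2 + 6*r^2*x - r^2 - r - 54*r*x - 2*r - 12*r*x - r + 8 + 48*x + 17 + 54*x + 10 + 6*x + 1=r^3 - 9*r^2 - 4*r + x*(6*r^2 - 66*r + 108) + 36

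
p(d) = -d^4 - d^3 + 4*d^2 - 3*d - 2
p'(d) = -4*d^3 - 3*d^2 + 8*d - 3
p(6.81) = -2303.49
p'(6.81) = -1350.93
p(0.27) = -2.54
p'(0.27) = -1.14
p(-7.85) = -3045.56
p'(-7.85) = 1684.28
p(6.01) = -1397.29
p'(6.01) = -931.61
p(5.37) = -889.18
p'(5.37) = -665.97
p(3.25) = -115.39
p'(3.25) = -146.00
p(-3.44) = -43.67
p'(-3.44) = 96.81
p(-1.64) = 10.86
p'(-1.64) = -6.55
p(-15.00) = -46307.00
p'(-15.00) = 12702.00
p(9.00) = -6995.00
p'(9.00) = -3090.00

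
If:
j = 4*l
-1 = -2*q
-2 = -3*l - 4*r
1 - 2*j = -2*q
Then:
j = 1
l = 1/4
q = 1/2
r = 5/16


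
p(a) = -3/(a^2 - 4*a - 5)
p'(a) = -3*(4 - 2*a)/(a^2 - 4*a - 5)^2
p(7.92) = -0.12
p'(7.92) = 0.05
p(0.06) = 0.57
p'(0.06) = -0.42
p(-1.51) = -0.90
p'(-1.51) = -1.91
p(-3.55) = -0.14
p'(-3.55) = -0.07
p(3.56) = 0.46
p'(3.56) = 0.22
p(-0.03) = 0.61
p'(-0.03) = -0.51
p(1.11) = 0.37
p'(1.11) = -0.08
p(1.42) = 0.35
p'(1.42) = -0.05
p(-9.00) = -0.03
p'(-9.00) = -0.00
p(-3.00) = -0.19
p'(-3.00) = -0.12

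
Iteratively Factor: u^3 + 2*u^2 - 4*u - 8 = (u - 2)*(u^2 + 4*u + 4) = (u - 2)*(u + 2)*(u + 2)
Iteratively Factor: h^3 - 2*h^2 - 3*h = (h - 3)*(h^2 + h) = h*(h - 3)*(h + 1)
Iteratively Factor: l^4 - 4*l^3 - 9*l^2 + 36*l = (l)*(l^3 - 4*l^2 - 9*l + 36) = l*(l + 3)*(l^2 - 7*l + 12) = l*(l - 4)*(l + 3)*(l - 3)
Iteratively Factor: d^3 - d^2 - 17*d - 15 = (d - 5)*(d^2 + 4*d + 3) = (d - 5)*(d + 3)*(d + 1)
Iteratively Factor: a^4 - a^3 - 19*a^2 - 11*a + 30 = (a - 5)*(a^3 + 4*a^2 + a - 6) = (a - 5)*(a + 2)*(a^2 + 2*a - 3) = (a - 5)*(a - 1)*(a + 2)*(a + 3)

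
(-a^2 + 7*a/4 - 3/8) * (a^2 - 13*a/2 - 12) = -a^4 + 33*a^3/4 + a^2/4 - 297*a/16 + 9/2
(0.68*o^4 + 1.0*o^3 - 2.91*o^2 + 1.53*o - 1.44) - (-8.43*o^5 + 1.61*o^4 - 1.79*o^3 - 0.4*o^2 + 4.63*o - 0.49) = 8.43*o^5 - 0.93*o^4 + 2.79*o^3 - 2.51*o^2 - 3.1*o - 0.95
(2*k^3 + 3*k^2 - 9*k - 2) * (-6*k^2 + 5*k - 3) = -12*k^5 - 8*k^4 + 63*k^3 - 42*k^2 + 17*k + 6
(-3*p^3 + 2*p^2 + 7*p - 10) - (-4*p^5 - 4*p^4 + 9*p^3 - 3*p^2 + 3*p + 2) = 4*p^5 + 4*p^4 - 12*p^3 + 5*p^2 + 4*p - 12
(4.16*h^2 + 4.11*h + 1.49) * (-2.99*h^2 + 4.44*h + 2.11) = -12.4384*h^4 + 6.1815*h^3 + 22.5709*h^2 + 15.2877*h + 3.1439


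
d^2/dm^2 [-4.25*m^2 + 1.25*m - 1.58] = -8.50000000000000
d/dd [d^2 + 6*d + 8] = 2*d + 6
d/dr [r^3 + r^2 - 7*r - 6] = 3*r^2 + 2*r - 7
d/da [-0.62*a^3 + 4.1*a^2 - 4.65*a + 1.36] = -1.86*a^2 + 8.2*a - 4.65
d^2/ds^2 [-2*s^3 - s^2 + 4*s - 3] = -12*s - 2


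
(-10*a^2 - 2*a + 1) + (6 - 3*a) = -10*a^2 - 5*a + 7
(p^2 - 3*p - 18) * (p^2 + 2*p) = p^4 - p^3 - 24*p^2 - 36*p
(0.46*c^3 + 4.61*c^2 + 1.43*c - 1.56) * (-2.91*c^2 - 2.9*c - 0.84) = -1.3386*c^5 - 14.7491*c^4 - 17.9167*c^3 - 3.4798*c^2 + 3.3228*c + 1.3104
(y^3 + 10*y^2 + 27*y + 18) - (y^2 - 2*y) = y^3 + 9*y^2 + 29*y + 18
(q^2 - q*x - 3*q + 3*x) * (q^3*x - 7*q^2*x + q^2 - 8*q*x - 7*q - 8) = q^5*x - q^4*x^2 - 10*q^4*x + q^4 + 10*q^3*x^2 + 12*q^3*x - 10*q^3 - 13*q^2*x^2 + 34*q^2*x + 13*q^2 - 24*q*x^2 - 13*q*x + 24*q - 24*x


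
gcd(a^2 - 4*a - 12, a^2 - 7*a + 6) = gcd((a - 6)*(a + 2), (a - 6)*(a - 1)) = a - 6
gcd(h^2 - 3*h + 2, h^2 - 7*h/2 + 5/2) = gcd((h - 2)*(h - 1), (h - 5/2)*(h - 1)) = h - 1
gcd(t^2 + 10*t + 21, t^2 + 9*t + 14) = t + 7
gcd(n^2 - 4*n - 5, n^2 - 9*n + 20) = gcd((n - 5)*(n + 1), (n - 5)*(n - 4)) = n - 5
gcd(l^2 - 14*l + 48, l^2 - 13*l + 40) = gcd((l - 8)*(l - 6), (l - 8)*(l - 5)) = l - 8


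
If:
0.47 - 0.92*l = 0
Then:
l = 0.51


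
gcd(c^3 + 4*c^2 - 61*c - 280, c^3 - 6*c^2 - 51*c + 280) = c^2 - c - 56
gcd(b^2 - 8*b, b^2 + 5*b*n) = b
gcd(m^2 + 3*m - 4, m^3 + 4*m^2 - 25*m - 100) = m + 4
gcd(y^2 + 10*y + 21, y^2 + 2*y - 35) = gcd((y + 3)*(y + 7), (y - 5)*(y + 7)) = y + 7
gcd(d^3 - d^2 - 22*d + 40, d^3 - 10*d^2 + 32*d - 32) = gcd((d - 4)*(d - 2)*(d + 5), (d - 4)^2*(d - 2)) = d^2 - 6*d + 8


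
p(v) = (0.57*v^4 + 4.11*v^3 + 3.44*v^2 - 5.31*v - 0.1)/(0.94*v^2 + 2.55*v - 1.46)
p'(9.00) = 13.60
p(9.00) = 71.36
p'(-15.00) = -15.51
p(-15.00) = 92.20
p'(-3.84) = -17.87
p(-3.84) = -14.48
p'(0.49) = 20527.37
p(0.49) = -89.48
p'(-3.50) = -73.71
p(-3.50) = -26.60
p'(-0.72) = 1.06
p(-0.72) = -1.47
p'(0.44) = 192.18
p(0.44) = 8.97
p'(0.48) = 12493.39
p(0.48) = 70.61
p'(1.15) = 4.67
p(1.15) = 2.06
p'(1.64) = 4.73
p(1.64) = 4.32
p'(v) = (-1.88*v - 2.55)*(0.57*v^4 + 4.11*v^3 + 3.44*v^2 - 5.31*v - 0.1)/(0.94*v^2 + 2.55*v - 1.46)^2 + (2.28*v^3 + 12.33*v^2 + 6.88*v - 5.31)/(0.94*v^2 + 2.55*v - 1.46)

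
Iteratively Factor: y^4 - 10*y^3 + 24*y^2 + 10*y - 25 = (y - 5)*(y^3 - 5*y^2 - y + 5) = (y - 5)^2*(y^2 - 1) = (y - 5)^2*(y + 1)*(y - 1)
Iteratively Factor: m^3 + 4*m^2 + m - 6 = (m + 3)*(m^2 + m - 2) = (m - 1)*(m + 3)*(m + 2)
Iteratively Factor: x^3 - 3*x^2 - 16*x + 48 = (x - 4)*(x^2 + x - 12) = (x - 4)*(x + 4)*(x - 3)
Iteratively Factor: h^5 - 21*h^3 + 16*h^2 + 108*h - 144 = (h + 4)*(h^4 - 4*h^3 - 5*h^2 + 36*h - 36) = (h + 3)*(h + 4)*(h^3 - 7*h^2 + 16*h - 12) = (h - 2)*(h + 3)*(h + 4)*(h^2 - 5*h + 6) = (h - 3)*(h - 2)*(h + 3)*(h + 4)*(h - 2)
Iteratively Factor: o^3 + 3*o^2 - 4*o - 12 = (o + 3)*(o^2 - 4) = (o - 2)*(o + 3)*(o + 2)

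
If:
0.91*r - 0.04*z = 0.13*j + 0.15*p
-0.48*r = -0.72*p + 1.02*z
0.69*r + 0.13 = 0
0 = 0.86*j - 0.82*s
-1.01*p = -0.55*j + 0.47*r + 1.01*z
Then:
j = -0.94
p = -0.30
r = -0.19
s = -0.98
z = -0.12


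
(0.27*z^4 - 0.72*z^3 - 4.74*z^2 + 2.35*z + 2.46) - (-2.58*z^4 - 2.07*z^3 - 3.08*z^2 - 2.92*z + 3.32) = 2.85*z^4 + 1.35*z^3 - 1.66*z^2 + 5.27*z - 0.86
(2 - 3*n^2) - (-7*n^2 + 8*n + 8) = 4*n^2 - 8*n - 6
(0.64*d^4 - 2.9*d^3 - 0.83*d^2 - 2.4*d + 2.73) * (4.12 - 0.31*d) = -0.1984*d^5 + 3.5358*d^4 - 11.6907*d^3 - 2.6756*d^2 - 10.7343*d + 11.2476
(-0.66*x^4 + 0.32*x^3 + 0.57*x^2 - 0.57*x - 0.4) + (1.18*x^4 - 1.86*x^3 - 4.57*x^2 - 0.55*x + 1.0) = 0.52*x^4 - 1.54*x^3 - 4.0*x^2 - 1.12*x + 0.6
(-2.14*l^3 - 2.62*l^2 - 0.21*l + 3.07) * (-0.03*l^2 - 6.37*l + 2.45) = 0.0642*l^5 + 13.7104*l^4 + 11.4527*l^3 - 5.1734*l^2 - 20.0704*l + 7.5215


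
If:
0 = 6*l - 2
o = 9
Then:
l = 1/3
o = 9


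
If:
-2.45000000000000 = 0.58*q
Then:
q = -4.22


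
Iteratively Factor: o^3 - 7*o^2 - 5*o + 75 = (o - 5)*(o^2 - 2*o - 15) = (o - 5)*(o + 3)*(o - 5)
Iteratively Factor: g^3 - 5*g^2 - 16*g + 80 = (g - 5)*(g^2 - 16) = (g - 5)*(g + 4)*(g - 4)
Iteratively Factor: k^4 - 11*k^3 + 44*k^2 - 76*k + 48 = (k - 2)*(k^3 - 9*k^2 + 26*k - 24) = (k - 2)^2*(k^2 - 7*k + 12) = (k - 3)*(k - 2)^2*(k - 4)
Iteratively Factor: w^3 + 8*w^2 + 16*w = (w)*(w^2 + 8*w + 16) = w*(w + 4)*(w + 4)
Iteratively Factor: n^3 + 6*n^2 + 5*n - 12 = (n + 3)*(n^2 + 3*n - 4) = (n - 1)*(n + 3)*(n + 4)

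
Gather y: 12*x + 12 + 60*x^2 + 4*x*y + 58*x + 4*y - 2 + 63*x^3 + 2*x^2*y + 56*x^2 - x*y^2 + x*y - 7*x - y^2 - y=63*x^3 + 116*x^2 + 63*x + y^2*(-x - 1) + y*(2*x^2 + 5*x + 3) + 10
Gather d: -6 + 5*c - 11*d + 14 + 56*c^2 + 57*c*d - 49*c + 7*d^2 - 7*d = 56*c^2 - 44*c + 7*d^2 + d*(57*c - 18) + 8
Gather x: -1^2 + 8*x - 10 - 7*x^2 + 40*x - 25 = -7*x^2 + 48*x - 36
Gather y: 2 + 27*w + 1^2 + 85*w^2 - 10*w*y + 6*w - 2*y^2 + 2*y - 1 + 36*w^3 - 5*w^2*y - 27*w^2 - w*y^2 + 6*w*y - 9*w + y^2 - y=36*w^3 + 58*w^2 + 24*w + y^2*(-w - 1) + y*(-5*w^2 - 4*w + 1) + 2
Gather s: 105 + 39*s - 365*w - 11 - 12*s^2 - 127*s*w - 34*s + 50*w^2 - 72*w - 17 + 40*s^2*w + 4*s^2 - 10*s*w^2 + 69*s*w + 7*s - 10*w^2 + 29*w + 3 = s^2*(40*w - 8) + s*(-10*w^2 - 58*w + 12) + 40*w^2 - 408*w + 80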